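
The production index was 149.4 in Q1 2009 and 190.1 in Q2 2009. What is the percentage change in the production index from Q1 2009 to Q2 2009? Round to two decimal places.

Change = (190.1 − 149.4) / 149.4 × 100
       = 40.7 / 149.4 × 100 = 27.2423%

27.24%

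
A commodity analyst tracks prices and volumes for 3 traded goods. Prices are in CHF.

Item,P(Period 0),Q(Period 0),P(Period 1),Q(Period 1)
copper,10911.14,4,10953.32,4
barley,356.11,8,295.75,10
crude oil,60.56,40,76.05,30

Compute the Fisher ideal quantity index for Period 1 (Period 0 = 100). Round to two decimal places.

Laspeyres component (base-period weights):
ΣP(Period 0)Q(Period 1) = 10911.14×4 + 356.11×10 + 60.56×30 = 43644.56 + 3561.1 + 1816.8 = 49022.46
ΣP(Period 0)Q(Period 0) = 10911.14×4 + 356.11×8 + 60.56×40 = 43644.56 + 2848.88 + 2422.4 = 48915.84
L = 49022.46 / 48915.84 × 100 = 100.2180
Paasche component (current-period weights):
ΣP(Period 1)Q(Period 1) = 10953.32×4 + 295.75×10 + 76.05×30 = 43813.28 + 2957.5 + 2281.5 = 49052.28
ΣP(Period 1)Q(Period 0) = 10953.32×4 + 295.75×8 + 76.05×40 = 43813.28 + 2366 + 3042 = 49221.28
P = 49052.28 / 49221.28 × 100 = 99.6567
Fisher = √(L × P) = √(100.2180 × 99.6567) = 99.9369

99.94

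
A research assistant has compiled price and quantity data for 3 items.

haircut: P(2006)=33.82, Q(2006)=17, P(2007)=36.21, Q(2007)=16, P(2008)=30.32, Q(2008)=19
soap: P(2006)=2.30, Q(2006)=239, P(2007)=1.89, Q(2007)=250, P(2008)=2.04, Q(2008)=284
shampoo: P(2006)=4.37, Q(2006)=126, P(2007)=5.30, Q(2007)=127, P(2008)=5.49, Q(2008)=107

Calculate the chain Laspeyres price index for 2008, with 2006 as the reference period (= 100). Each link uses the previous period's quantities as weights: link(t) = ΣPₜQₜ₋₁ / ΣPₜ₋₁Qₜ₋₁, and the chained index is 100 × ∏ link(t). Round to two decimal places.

Link 2006→2007:
ΣP(2007)Q(2006) = 36.21×17 + 1.89×239 + 5.30×126 = 615.57 + 451.71 + 667.8 = 1735.08
ΣP(2006)Q(2006) = 33.82×17 + 2.30×239 + 4.37×126 = 574.94 + 549.7 + 550.62 = 1675.26
link = 1735.08/1675.26 = 1.035708
Link 2007→2008:
ΣP(2008)Q(2007) = 30.32×16 + 2.04×250 + 5.49×127 = 485.12 + 510 + 697.23 = 1692.35
ΣP(2007)Q(2007) = 36.21×16 + 1.89×250 + 5.30×127 = 579.36 + 472.5 + 673.1 = 1724.96
link = 1692.35/1724.96 = 0.981095
Chained index = 100 × 1.035708 × 0.981095 = 101.6128

101.61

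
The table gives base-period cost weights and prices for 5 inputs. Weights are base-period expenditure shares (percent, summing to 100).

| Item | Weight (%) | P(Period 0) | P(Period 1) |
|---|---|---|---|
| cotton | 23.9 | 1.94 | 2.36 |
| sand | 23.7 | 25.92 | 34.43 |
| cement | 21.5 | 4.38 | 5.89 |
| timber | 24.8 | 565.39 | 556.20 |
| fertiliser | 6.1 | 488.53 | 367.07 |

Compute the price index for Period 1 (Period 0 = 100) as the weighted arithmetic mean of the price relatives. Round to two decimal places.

cotton: 23.9 × (2.36/1.94) = 23.9 × 1.216495 = 29.0742
sand: 23.7 × (34.43/25.92) = 23.7 × 1.328318 = 31.4811
cement: 21.5 × (5.89/4.38) = 21.5 × 1.344749 = 28.9121
timber: 24.8 × (556.20/565.39) = 24.8 × 0.983746 = 24.3969
fertiliser: 6.1 × (367.07/488.53) = 6.1 × 0.751377 = 4.5834
Index = Σ wᵢ·(p₁ᵢ/p₀ᵢ) = 29.0742 + 31.4811 + 28.9121 + 24.3969 + 4.5834 = 118.4478

118.45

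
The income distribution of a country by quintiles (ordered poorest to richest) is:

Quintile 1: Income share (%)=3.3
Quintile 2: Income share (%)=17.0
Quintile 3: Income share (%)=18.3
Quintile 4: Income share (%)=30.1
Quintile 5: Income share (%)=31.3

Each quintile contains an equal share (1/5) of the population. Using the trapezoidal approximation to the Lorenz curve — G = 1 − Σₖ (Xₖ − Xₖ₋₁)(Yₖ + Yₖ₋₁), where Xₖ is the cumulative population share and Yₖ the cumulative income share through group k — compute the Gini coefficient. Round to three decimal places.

0.276

Cumulative income shares Yₖ: 0.0330, 0.2030, 0.3860, 0.6870, 1.0000
Σ (Xₖ−Xₖ₋₁)(Yₖ+Yₖ₋₁) = (1/5)(0.0330+0.0000) + (1/5)(0.2030+0.0330) + (1/5)(0.3860+0.2030) + (1/5)(0.6870+0.3860) + (1/5)(1.0000+0.6870)
  = 0.0066 + 0.0472 + 0.1178 + 0.2146 + 0.3374 = 0.7236
G = 1 − 0.7236 = 0.2764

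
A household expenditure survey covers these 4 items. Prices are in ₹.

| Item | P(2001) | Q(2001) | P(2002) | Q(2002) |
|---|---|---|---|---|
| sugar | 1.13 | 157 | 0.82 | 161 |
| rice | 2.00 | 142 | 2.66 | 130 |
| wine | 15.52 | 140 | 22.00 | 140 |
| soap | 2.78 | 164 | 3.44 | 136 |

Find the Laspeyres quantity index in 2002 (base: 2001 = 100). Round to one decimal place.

Laspeyres quantity index uses base-period prices as weights.
ΣP(2001)·Q(2002) = 1.13×161 + 2.00×130 + 15.52×140 + 2.78×136 = 181.93 + 260 + 2172.8 + 378.08 = 2992.81
ΣP(2001)·Q(2001) = 1.13×157 + 2.00×142 + 15.52×140 + 2.78×164 = 177.41 + 284 + 2172.8 + 455.92 = 3090.13
Index = 2992.81 / 3090.13 × 100 = 96.8506

96.9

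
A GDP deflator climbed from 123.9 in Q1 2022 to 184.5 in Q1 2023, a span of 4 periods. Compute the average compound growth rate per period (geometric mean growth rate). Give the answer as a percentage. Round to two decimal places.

10.47%

Growth factor = (184.5/123.9)^(1/4) = (1.489104)^(1/4) = 1.104667
Growth rate = 1.104667 − 1 = 0.104667 = 10.4667%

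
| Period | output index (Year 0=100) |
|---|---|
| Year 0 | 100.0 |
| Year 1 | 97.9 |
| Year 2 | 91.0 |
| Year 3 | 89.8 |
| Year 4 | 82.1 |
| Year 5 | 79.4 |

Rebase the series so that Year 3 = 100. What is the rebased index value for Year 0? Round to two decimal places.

111.36

Rebased(Year 0) = 100.0 / 89.8 × 100 = 111.3586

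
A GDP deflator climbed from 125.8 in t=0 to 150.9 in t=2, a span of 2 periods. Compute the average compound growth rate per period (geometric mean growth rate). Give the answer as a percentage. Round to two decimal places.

Growth factor = (150.9/125.8)^(1/2) = (1.199523)^(1/2) = 1.095227
Growth rate = 1.095227 − 1 = 0.095227 = 9.5227%

9.52%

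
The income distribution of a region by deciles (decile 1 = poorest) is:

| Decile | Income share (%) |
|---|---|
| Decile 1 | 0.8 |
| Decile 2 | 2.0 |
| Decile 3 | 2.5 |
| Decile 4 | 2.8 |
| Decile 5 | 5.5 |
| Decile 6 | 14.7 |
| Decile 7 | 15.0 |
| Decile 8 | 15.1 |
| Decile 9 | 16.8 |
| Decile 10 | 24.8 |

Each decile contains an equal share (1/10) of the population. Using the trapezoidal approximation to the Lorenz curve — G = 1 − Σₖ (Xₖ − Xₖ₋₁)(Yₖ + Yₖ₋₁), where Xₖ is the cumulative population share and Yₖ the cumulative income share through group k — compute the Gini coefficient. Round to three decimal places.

0.428

Cumulative income shares Yₖ: 0.0080, 0.0280, 0.0530, 0.0810, 0.1360, 0.2830, 0.4330, 0.5840, 0.7520, 1.0000
Σ (Xₖ−Xₖ₋₁)(Yₖ+Yₖ₋₁) = (1/10)(0.0080+0.0000) + (1/10)(0.0280+0.0080) + (1/10)(0.0530+0.0280) + (1/10)(0.0810+0.0530) + (1/10)(0.1360+0.0810) + (1/10)(0.2830+0.1360) + (1/10)(0.4330+0.2830) + (1/10)(0.5840+0.4330) + (1/10)(0.7520+0.5840) + (1/10)(1.0000+0.7520)
  = 0.0008 + 0.0036 + 0.0081 + 0.0134 + 0.0217 + 0.0419 + 0.0716 + 0.1017 + 0.1336 + 0.1752 = 0.5716
G = 1 − 0.5716 = 0.4284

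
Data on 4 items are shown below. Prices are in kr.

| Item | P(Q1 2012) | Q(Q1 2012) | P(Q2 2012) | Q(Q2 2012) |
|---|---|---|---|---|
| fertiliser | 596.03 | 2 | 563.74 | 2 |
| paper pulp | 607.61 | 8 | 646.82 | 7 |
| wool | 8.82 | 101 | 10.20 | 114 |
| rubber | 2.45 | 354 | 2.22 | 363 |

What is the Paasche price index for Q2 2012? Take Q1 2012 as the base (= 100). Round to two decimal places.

Paasche price index uses current-period quantities as weights.
ΣP(Q2 2012)·Q(Q2 2012) = 563.74×2 + 646.82×7 + 10.20×114 + 2.22×363 = 1127.48 + 4527.74 + 1162.8 + 805.86 = 7623.88
ΣP(Q1 2012)·Q(Q2 2012) = 596.03×2 + 607.61×7 + 8.82×114 + 2.45×363 = 1192.06 + 4253.27 + 1005.48 + 889.35 = 7340.16
Index = 7623.88 / 7340.16 × 100 = 103.8653

103.87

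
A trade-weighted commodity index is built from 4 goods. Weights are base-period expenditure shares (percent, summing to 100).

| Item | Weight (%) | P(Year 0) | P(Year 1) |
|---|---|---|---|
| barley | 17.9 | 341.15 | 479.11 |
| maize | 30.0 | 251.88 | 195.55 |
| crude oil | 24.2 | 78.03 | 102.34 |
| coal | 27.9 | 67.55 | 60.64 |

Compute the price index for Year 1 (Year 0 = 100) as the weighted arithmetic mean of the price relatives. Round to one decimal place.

105.2

barley: 17.9 × (479.11/341.15) = 17.9 × 1.404397 = 25.1387
maize: 30.0 × (195.55/251.88) = 30.0 × 0.776362 = 23.2909
crude oil: 24.2 × (102.34/78.03) = 24.2 × 1.311547 = 31.7394
coal: 27.9 × (60.64/67.55) = 27.9 × 0.897705 = 25.0460
Index = Σ wᵢ·(p₁ᵢ/p₀ᵢ) = 25.1387 + 23.2909 + 31.7394 + 25.0460 = 105.2150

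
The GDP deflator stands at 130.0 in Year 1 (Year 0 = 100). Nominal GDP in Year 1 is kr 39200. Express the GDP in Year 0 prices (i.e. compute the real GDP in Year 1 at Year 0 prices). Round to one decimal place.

Real = Nominal ÷ (Index/100) = 39200 ÷ (130.0/100)
     = 39200 ÷ 1.300 = 30153.8462

30153.8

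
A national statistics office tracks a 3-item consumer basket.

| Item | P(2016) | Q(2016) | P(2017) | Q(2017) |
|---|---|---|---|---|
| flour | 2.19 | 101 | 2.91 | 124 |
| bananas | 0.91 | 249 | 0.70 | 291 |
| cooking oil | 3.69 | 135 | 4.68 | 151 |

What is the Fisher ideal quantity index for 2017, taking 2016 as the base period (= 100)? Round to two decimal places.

115.59

Laspeyres component (base-period weights):
ΣP(2016)Q(2017) = 2.19×124 + 0.91×291 + 3.69×151 = 271.56 + 264.81 + 557.19 = 1093.56
ΣP(2016)Q(2016) = 2.19×101 + 0.91×249 + 3.69×135 = 221.19 + 226.59 + 498.15 = 945.93
L = 1093.56 / 945.93 × 100 = 115.6069
Paasche component (current-period weights):
ΣP(2017)Q(2017) = 2.91×124 + 0.70×291 + 4.68×151 = 360.84 + 203.7 + 706.68 = 1271.22
ΣP(2017)Q(2016) = 2.91×101 + 0.70×249 + 4.68×135 = 293.91 + 174.3 + 631.8 = 1100.01
P = 1271.22 / 1100.01 × 100 = 115.5644
Fisher = √(L × P) = √(115.6069 × 115.5644) = 115.5856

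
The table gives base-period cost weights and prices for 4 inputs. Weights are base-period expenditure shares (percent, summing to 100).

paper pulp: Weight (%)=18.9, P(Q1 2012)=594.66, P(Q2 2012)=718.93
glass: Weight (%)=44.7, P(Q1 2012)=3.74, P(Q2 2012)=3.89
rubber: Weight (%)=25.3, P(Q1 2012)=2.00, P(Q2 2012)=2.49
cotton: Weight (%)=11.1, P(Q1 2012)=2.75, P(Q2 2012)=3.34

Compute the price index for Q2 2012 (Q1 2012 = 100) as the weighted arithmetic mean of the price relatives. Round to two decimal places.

114.32

paper pulp: 18.9 × (718.93/594.66) = 18.9 × 1.208977 = 22.8497
glass: 44.7 × (3.89/3.74) = 44.7 × 1.040107 = 46.4928
rubber: 25.3 × (2.49/2.00) = 25.3 × 1.245000 = 31.4985
cotton: 11.1 × (3.34/2.75) = 11.1 × 1.214545 = 13.4815
Index = Σ wᵢ·(p₁ᵢ/p₀ᵢ) = 22.8497 + 46.4928 + 31.4985 + 13.4815 = 114.3224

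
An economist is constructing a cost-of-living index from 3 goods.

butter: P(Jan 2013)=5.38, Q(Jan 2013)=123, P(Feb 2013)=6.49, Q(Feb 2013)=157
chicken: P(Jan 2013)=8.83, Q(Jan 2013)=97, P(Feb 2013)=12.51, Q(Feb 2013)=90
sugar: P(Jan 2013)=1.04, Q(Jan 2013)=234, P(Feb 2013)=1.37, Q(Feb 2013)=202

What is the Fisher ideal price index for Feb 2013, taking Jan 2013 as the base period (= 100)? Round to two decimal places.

Laspeyres component (base-period weights):
ΣP(Feb 2013)Q(Jan 2013) = 6.49×123 + 12.51×97 + 1.37×234 = 798.27 + 1213.47 + 320.58 = 2332.32
ΣP(Jan 2013)Q(Jan 2013) = 5.38×123 + 8.83×97 + 1.04×234 = 661.74 + 856.51 + 243.36 = 1761.61
L = 2332.32 / 1761.61 × 100 = 132.3971
Paasche component (current-period weights):
ΣP(Feb 2013)Q(Feb 2013) = 6.49×157 + 12.51×90 + 1.37×202 = 1018.93 + 1125.9 + 276.74 = 2421.57
ΣP(Jan 2013)Q(Feb 2013) = 5.38×157 + 8.83×90 + 1.04×202 = 844.66 + 794.7 + 210.08 = 1849.44
P = 2421.57 / 1849.44 × 100 = 130.9353
Fisher = √(L × P) = √(132.3971 × 130.9353) = 131.6642

131.66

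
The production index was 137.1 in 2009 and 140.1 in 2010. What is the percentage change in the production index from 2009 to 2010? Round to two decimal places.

2.19%

Change = (140.1 − 137.1) / 137.1 × 100
       = 3.0 / 137.1 × 100 = 2.1882%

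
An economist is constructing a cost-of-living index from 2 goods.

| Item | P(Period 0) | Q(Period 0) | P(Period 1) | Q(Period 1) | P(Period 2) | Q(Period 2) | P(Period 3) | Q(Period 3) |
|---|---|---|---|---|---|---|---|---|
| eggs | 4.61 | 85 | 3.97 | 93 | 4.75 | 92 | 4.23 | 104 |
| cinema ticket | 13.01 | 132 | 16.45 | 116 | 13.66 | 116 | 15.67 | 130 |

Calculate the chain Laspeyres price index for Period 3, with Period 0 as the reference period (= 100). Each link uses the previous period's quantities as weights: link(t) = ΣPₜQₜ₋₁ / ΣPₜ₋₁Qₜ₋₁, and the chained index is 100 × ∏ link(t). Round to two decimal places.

115.54

Link Period 0→Period 1:
ΣP(Period 1)Q(Period 0) = 3.97×85 + 16.45×132 = 337.45 + 2171.4 = 2508.85
ΣP(Period 0)Q(Period 0) = 4.61×85 + 13.01×132 = 391.85 + 1717.32 = 2109.17
link = 2508.85/2109.17 = 1.189496
Link Period 1→Period 2:
ΣP(Period 2)Q(Period 1) = 4.75×93 + 13.66×116 = 441.75 + 1584.56 = 2026.31
ΣP(Period 1)Q(Period 1) = 3.97×93 + 16.45×116 = 369.21 + 1908.2 = 2277.41
link = 2026.31/2277.41 = 0.889743
Link Period 2→Period 3:
ΣP(Period 3)Q(Period 2) = 4.23×92 + 15.67×116 = 389.16 + 1817.72 = 2206.88
ΣP(Period 2)Q(Period 2) = 4.75×92 + 13.66×116 = 437 + 1584.56 = 2021.56
link = 2206.88/2021.56 = 1.091672
Chained index = 100 × 1.189496 × 0.889743 × 1.091672 = 115.5367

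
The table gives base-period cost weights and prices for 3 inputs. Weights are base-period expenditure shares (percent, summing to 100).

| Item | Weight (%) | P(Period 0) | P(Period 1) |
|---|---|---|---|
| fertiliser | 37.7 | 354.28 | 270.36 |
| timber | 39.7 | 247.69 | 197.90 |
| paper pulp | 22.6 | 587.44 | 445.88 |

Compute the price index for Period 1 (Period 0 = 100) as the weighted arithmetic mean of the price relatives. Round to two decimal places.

fertiliser: 37.7 × (270.36/354.28) = 37.7 × 0.763125 = 28.7698
timber: 39.7 × (197.90/247.69) = 39.7 × 0.798983 = 31.7196
paper pulp: 22.6 × (445.88/587.44) = 22.6 × 0.759022 = 17.1539
Index = Σ wᵢ·(p₁ᵢ/p₀ᵢ) = 28.7698 + 31.7196 + 17.1539 = 77.6433

77.64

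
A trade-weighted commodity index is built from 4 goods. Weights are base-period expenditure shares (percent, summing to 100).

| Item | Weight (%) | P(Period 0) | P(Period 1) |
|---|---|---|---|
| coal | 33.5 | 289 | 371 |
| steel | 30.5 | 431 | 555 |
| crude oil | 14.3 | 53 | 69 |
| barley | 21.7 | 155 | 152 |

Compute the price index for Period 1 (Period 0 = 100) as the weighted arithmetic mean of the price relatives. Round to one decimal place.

122.2

coal: 33.5 × (371/289) = 33.5 × 1.283737 = 43.0052
steel: 30.5 × (555/431) = 30.5 × 1.287703 = 39.2749
crude oil: 14.3 × (69/53) = 14.3 × 1.301887 = 18.6170
barley: 21.7 × (152/155) = 21.7 × 0.980645 = 21.2800
Index = Σ wᵢ·(p₁ᵢ/p₀ᵢ) = 43.0052 + 39.2749 + 18.6170 + 21.2800 = 122.1771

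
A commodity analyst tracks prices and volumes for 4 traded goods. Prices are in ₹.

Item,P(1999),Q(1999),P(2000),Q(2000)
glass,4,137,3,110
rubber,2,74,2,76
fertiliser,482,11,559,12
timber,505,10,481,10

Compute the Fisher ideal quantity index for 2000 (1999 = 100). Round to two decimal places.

Laspeyres component (base-period weights):
ΣP(1999)Q(2000) = 4×110 + 2×76 + 482×12 + 505×10 = 440 + 152 + 5784 + 5050 = 11426
ΣP(1999)Q(1999) = 4×137 + 2×74 + 482×11 + 505×10 = 548 + 148 + 5302 + 5050 = 11048
L = 11426 / 11048 × 100 = 103.4214
Paasche component (current-period weights):
ΣP(2000)Q(2000) = 3×110 + 2×76 + 559×12 + 481×10 = 330 + 152 + 6708 + 4810 = 12000
ΣP(2000)Q(1999) = 3×137 + 2×74 + 559×11 + 481×10 = 411 + 148 + 6149 + 4810 = 11518
P = 12000 / 11518 × 100 = 104.1848
Fisher = √(L × P) = √(103.4214 × 104.1848) = 103.8024

103.80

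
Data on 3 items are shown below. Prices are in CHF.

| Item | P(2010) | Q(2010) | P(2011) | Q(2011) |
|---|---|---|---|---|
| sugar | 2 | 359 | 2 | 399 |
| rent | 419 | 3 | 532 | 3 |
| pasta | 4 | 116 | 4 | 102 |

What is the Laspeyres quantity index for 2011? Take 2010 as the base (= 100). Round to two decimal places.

100.98

Laspeyres quantity index uses base-period prices as weights.
ΣP(2010)·Q(2011) = 2×399 + 419×3 + 4×102 = 798 + 1257 + 408 = 2463
ΣP(2010)·Q(2010) = 2×359 + 419×3 + 4×116 = 718 + 1257 + 464 = 2439
Index = 2463 / 2439 × 100 = 100.9840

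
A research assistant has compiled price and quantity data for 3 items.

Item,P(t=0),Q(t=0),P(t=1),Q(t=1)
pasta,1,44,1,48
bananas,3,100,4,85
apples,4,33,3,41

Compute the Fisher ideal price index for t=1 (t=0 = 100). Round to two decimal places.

Laspeyres component (base-period weights):
ΣP(t=1)Q(t=0) = 1×44 + 4×100 + 3×33 = 44 + 400 + 99 = 543
ΣP(t=0)Q(t=0) = 1×44 + 3×100 + 4×33 = 44 + 300 + 132 = 476
L = 543 / 476 × 100 = 114.0756
Paasche component (current-period weights):
ΣP(t=1)Q(t=1) = 1×48 + 4×85 + 3×41 = 48 + 340 + 123 = 511
ΣP(t=0)Q(t=1) = 1×48 + 3×85 + 4×41 = 48 + 255 + 164 = 467
P = 511 / 467 × 100 = 109.4218
Fisher = √(L × P) = √(114.0756 × 109.4218) = 111.7245

111.72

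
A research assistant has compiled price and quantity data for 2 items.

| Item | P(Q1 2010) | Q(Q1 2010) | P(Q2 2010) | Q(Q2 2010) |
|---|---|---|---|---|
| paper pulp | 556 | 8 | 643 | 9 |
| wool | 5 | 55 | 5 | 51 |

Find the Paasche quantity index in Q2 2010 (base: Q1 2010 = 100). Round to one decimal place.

Paasche quantity index uses current-period prices as weights.
ΣP(Q2 2010)·Q(Q2 2010) = 643×9 + 5×51 = 5787 + 255 = 6042
ΣP(Q2 2010)·Q(Q1 2010) = 643×8 + 5×55 = 5144 + 275 = 5419
Index = 6042 / 5419 × 100 = 111.4966

111.5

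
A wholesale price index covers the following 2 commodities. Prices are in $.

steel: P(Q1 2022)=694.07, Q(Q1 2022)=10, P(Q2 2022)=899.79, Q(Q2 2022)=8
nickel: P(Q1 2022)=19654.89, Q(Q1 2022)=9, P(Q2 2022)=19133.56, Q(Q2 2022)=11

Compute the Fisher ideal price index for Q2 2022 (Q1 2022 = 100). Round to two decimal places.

98.36

Laspeyres component (base-period weights):
ΣP(Q2 2022)Q(Q1 2022) = 899.79×10 + 19133.56×9 = 8997.9 + 172202.04 = 181199.94
ΣP(Q1 2022)Q(Q1 2022) = 694.07×10 + 19654.89×9 = 6940.7 + 176894.01 = 183834.71
L = 181199.94 / 183834.71 × 100 = 98.5668
Paasche component (current-period weights):
ΣP(Q2 2022)Q(Q2 2022) = 899.79×8 + 19133.56×11 = 7198.32 + 210469.16 = 217667.48
ΣP(Q1 2022)Q(Q2 2022) = 694.07×8 + 19654.89×11 = 5552.56 + 216203.79 = 221756.35
P = 217667.48 / 221756.35 × 100 = 98.1561
Fisher = √(L × P) = √(98.5668 × 98.1561) = 98.3612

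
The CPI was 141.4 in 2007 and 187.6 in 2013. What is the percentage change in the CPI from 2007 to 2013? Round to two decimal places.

Change = (187.6 − 141.4) / 141.4 × 100
       = 46.2 / 141.4 × 100 = 32.6733%

32.67%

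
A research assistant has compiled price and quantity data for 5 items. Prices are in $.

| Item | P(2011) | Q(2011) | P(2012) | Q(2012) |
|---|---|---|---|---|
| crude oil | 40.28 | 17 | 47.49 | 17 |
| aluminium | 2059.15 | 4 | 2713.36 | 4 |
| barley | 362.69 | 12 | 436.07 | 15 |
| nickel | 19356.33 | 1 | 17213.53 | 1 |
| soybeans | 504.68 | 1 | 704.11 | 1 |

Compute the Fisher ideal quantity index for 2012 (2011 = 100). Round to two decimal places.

Laspeyres component (base-period weights):
ΣP(2011)Q(2012) = 40.28×17 + 2059.15×4 + 362.69×15 + 19356.33×1 + 504.68×1 = 684.76 + 8236.6 + 5440.35 + 19356.33 + 504.68 = 34222.72
ΣP(2011)Q(2011) = 40.28×17 + 2059.15×4 + 362.69×12 + 19356.33×1 + 504.68×1 = 684.76 + 8236.6 + 4352.28 + 19356.33 + 504.68 = 33134.65
L = 34222.72 / 33134.65 × 100 = 103.2838
Paasche component (current-period weights):
ΣP(2012)Q(2012) = 47.49×17 + 2713.36×4 + 436.07×15 + 17213.53×1 + 704.11×1 = 807.33 + 10853.44 + 6541.05 + 17213.53 + 704.11 = 36119.46
ΣP(2012)Q(2011) = 47.49×17 + 2713.36×4 + 436.07×12 + 17213.53×1 + 704.11×1 = 807.33 + 10853.44 + 5232.84 + 17213.53 + 704.11 = 34811.25
P = 36119.46 / 34811.25 × 100 = 103.7580
Fisher = √(L × P) = √(103.2838 × 103.7580) = 103.5206

103.52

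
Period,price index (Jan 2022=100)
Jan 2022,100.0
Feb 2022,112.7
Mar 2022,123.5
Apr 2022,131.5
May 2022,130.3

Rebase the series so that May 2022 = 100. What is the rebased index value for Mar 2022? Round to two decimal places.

Rebased(Mar 2022) = 123.5 / 130.3 × 100 = 94.7813

94.78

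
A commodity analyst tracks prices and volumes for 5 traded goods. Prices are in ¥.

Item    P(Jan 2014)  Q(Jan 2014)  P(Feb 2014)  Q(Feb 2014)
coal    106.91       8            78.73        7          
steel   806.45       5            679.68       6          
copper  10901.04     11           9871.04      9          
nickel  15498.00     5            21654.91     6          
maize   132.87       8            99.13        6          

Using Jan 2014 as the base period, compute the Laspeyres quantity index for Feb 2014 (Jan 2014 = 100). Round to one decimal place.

Laspeyres quantity index uses base-period prices as weights.
ΣP(Jan 2014)·Q(Feb 2014) = 106.91×7 + 806.45×6 + 10901.04×9 + 15498.00×6 + 132.87×6 = 748.37 + 4838.7 + 98109.36 + 92988 + 797.22 = 197481.65
ΣP(Jan 2014)·Q(Jan 2014) = 106.91×8 + 806.45×5 + 10901.04×11 + 15498.00×5 + 132.87×8 = 855.28 + 4032.25 + 119911.44 + 77490 + 1062.96 = 203351.93
Index = 197481.65 / 203351.93 × 100 = 97.1132

97.1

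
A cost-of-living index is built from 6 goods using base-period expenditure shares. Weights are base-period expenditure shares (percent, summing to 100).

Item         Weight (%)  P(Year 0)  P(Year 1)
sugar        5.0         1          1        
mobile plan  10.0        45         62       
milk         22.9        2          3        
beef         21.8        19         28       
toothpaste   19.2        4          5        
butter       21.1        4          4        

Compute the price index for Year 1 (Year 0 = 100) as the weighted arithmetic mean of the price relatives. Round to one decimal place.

sugar: 5.0 × (1/1) = 5.0 × 1.000000 = 5.0000
mobile plan: 10.0 × (62/45) = 10.0 × 1.377778 = 13.7778
milk: 22.9 × (3/2) = 22.9 × 1.500000 = 34.3500
beef: 21.8 × (28/19) = 21.8 × 1.473684 = 32.1263
toothpaste: 19.2 × (5/4) = 19.2 × 1.250000 = 24.0000
butter: 21.1 × (4/4) = 21.1 × 1.000000 = 21.1000
Index = Σ wᵢ·(p₁ᵢ/p₀ᵢ) = 5.0000 + 13.7778 + 34.3500 + 32.1263 + 24.0000 + 21.1000 = 130.3541

130.4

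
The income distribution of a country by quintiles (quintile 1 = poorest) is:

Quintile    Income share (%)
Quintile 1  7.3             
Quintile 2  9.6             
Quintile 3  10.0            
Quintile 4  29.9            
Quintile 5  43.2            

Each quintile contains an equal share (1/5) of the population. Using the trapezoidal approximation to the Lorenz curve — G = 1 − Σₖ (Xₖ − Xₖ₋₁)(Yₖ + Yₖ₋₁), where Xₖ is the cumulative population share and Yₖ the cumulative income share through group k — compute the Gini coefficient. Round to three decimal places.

Cumulative income shares Yₖ: 0.0730, 0.1690, 0.2690, 0.5680, 1.0000
Σ (Xₖ−Xₖ₋₁)(Yₖ+Yₖ₋₁) = (1/5)(0.0730+0.0000) + (1/5)(0.1690+0.0730) + (1/5)(0.2690+0.1690) + (1/5)(0.5680+0.2690) + (1/5)(1.0000+0.5680)
  = 0.0146 + 0.0484 + 0.0876 + 0.1674 + 0.3136 = 0.6316
G = 1 − 0.6316 = 0.3684

0.368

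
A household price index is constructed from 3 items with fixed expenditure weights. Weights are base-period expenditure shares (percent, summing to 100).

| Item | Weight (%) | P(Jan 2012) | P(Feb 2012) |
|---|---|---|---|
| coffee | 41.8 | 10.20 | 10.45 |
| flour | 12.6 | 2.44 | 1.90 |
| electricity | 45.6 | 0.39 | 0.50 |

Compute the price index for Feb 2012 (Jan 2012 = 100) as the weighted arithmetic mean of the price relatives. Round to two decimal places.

111.10

coffee: 41.8 × (10.45/10.20) = 41.8 × 1.024510 = 42.8245
flour: 12.6 × (1.90/2.44) = 12.6 × 0.778689 = 9.8115
electricity: 45.6 × (0.50/0.39) = 45.6 × 1.282051 = 58.4615
Index = Σ wᵢ·(p₁ᵢ/p₀ᵢ) = 42.8245 + 9.8115 + 58.4615 = 111.0975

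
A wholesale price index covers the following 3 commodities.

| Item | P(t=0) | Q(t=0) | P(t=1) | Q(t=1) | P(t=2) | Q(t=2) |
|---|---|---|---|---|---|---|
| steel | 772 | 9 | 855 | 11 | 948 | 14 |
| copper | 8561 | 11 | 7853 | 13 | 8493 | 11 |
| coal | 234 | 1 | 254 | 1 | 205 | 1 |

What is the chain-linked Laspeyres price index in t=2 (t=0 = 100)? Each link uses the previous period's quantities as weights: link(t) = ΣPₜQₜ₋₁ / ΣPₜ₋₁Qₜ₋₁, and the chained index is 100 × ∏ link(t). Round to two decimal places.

100.81

Link t=0→t=1:
ΣP(t=1)Q(t=0) = 855×9 + 7853×11 + 254×1 = 7695 + 86383 + 254 = 94332
ΣP(t=0)Q(t=0) = 772×9 + 8561×11 + 234×1 = 6948 + 94171 + 234 = 101353
link = 94332/101353 = 0.930727
Link t=1→t=2:
ΣP(t=2)Q(t=1) = 948×11 + 8493×13 + 205×1 = 10428 + 110409 + 205 = 121042
ΣP(t=1)Q(t=1) = 855×11 + 7853×13 + 254×1 = 9405 + 102089 + 254 = 111748
link = 121042/111748 = 1.083169
Chained index = 100 × 0.930727 × 1.083169 = 100.8135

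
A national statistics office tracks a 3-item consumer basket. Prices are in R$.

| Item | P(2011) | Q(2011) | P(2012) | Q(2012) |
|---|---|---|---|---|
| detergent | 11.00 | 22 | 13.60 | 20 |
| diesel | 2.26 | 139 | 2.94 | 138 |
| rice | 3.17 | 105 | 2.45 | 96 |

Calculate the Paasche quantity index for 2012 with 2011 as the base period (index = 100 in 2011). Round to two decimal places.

Paasche quantity index uses current-period prices as weights.
ΣP(2012)·Q(2012) = 13.60×20 + 2.94×138 + 2.45×96 = 272 + 405.72 + 235.2 = 912.92
ΣP(2012)·Q(2011) = 13.60×22 + 2.94×139 + 2.45×105 = 299.2 + 408.66 + 257.25 = 965.11
Index = 912.92 / 965.11 × 100 = 94.5923

94.59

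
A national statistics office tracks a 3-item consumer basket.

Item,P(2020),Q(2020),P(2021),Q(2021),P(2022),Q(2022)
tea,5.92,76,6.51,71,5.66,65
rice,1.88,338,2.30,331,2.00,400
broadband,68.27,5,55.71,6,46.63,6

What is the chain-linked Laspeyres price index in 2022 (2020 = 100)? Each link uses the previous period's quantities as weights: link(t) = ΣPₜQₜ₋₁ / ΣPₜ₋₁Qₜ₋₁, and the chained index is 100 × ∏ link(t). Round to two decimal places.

93.75

Link 2020→2021:
ΣP(2021)Q(2020) = 6.51×76 + 2.30×338 + 55.71×5 = 494.76 + 777.4 + 278.55 = 1550.71
ΣP(2020)Q(2020) = 5.92×76 + 1.88×338 + 68.27×5 = 449.92 + 635.44 + 341.35 = 1426.71
link = 1550.71/1426.71 = 1.086913
Link 2021→2022:
ΣP(2022)Q(2021) = 5.66×71 + 2.00×331 + 46.63×6 = 401.86 + 662 + 279.78 = 1343.64
ΣP(2021)Q(2021) = 6.51×71 + 2.30×331 + 55.71×6 = 462.21 + 761.3 + 334.26 = 1557.77
link = 1343.64/1557.77 = 0.862541
Chained index = 100 × 1.086913 × 0.862541 = 93.7507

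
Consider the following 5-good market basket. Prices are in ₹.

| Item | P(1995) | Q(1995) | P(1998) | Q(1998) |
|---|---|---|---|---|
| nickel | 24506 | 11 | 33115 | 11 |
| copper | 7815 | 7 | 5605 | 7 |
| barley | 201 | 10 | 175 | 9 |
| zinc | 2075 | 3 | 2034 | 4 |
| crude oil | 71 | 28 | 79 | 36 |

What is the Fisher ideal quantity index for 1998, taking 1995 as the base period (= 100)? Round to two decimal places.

Laspeyres component (base-period weights):
ΣP(1995)Q(1998) = 24506×11 + 7815×7 + 201×9 + 2075×4 + 71×36 = 269566 + 54705 + 1809 + 8300 + 2556 = 336936
ΣP(1995)Q(1995) = 24506×11 + 7815×7 + 201×10 + 2075×3 + 71×28 = 269566 + 54705 + 2010 + 6225 + 1988 = 334494
L = 336936 / 334494 × 100 = 100.7301
Paasche component (current-period weights):
ΣP(1998)Q(1998) = 33115×11 + 5605×7 + 175×9 + 2034×4 + 79×36 = 364265 + 39235 + 1575 + 8136 + 2844 = 416055
ΣP(1998)Q(1995) = 33115×11 + 5605×7 + 175×10 + 2034×3 + 79×28 = 364265 + 39235 + 1750 + 6102 + 2212 = 413564
P = 416055 / 413564 × 100 = 100.6023
Fisher = √(L × P) = √(100.7301 × 100.6023) = 100.6662

100.67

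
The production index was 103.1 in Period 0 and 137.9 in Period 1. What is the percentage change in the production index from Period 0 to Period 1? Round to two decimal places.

33.75%

Change = (137.9 − 103.1) / 103.1 × 100
       = 34.8 / 103.1 × 100 = 33.7536%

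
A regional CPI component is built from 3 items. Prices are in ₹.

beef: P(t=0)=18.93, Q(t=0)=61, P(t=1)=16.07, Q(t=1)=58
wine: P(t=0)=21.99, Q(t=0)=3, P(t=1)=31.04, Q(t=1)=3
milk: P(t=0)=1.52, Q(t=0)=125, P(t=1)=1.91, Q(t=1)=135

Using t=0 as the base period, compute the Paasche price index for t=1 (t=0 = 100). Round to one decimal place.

93.7

Paasche price index uses current-period quantities as weights.
ΣP(t=1)·Q(t=1) = 16.07×58 + 31.04×3 + 1.91×135 = 932.06 + 93.12 + 257.85 = 1283.03
ΣP(t=0)·Q(t=1) = 18.93×58 + 21.99×3 + 1.52×135 = 1097.94 + 65.97 + 205.2 = 1369.11
Index = 1283.03 / 1369.11 × 100 = 93.7127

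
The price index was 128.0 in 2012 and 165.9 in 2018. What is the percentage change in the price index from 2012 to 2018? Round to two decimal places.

29.61%

Change = (165.9 − 128.0) / 128.0 × 100
       = 37.9 / 128.0 × 100 = 29.6094%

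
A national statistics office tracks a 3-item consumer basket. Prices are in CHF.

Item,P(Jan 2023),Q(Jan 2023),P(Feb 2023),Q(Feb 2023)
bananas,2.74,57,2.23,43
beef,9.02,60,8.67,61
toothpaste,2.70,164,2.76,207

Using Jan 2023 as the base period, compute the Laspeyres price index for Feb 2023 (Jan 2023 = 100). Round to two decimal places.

Laspeyres price index uses base-period quantities as weights.
ΣP(Feb 2023)·Q(Jan 2023) = 2.23×57 + 8.67×60 + 2.76×164 = 127.11 + 520.2 + 452.64 = 1099.95
ΣP(Jan 2023)·Q(Jan 2023) = 2.74×57 + 9.02×60 + 2.70×164 = 156.18 + 541.2 + 442.8 = 1140.18
Index = 1099.95 / 1140.18 × 100 = 96.4716

96.47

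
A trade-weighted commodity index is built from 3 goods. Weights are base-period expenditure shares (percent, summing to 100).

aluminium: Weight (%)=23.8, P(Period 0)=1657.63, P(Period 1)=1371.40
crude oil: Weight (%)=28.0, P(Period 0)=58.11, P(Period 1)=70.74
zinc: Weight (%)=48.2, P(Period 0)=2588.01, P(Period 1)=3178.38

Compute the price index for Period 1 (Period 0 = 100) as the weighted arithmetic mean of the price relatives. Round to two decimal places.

112.97

aluminium: 23.8 × (1371.40/1657.63) = 23.8 × 0.827326 = 19.6904
crude oil: 28.0 × (70.74/58.11) = 28.0 × 1.217346 = 34.0857
zinc: 48.2 × (3178.38/2588.01) = 48.2 × 1.228117 = 59.1953
Index = Σ wᵢ·(p₁ᵢ/p₀ᵢ) = 19.6904 + 34.0857 + 59.1953 = 112.9713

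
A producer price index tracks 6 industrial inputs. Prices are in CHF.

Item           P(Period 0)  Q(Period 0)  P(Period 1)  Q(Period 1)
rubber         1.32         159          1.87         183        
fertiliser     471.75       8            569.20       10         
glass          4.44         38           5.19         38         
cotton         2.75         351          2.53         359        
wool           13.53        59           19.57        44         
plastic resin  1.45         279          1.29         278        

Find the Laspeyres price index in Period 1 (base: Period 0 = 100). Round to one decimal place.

117.9

Laspeyres price index uses base-period quantities as weights.
ΣP(Period 1)·Q(Period 0) = 1.87×159 + 569.20×8 + 5.19×38 + 2.53×351 + 19.57×59 + 1.29×279 = 297.33 + 4553.6 + 197.22 + 888.03 + 1154.63 + 359.91 = 7450.72
ΣP(Period 0)·Q(Period 0) = 1.32×159 + 471.75×8 + 4.44×38 + 2.75×351 + 13.53×59 + 1.45×279 = 209.88 + 3774 + 168.72 + 965.25 + 798.27 + 404.55 = 6320.67
Index = 7450.72 / 6320.67 × 100 = 117.8786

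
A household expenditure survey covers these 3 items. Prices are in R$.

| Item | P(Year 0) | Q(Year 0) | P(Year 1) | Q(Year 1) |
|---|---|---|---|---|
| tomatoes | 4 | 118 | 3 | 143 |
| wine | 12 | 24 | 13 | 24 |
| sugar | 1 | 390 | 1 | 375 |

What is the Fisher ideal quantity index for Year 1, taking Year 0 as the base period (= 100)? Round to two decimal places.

Laspeyres component (base-period weights):
ΣP(Year 0)Q(Year 1) = 4×143 + 12×24 + 1×375 = 572 + 288 + 375 = 1235
ΣP(Year 0)Q(Year 0) = 4×118 + 12×24 + 1×390 = 472 + 288 + 390 = 1150
L = 1235 / 1150 × 100 = 107.3913
Paasche component (current-period weights):
ΣP(Year 1)Q(Year 1) = 3×143 + 13×24 + 1×375 = 429 + 312 + 375 = 1116
ΣP(Year 1)Q(Year 0) = 3×118 + 13×24 + 1×390 = 354 + 312 + 390 = 1056
P = 1116 / 1056 × 100 = 105.6818
Fisher = √(L × P) = √(107.3913 × 105.6818) = 106.5331

106.53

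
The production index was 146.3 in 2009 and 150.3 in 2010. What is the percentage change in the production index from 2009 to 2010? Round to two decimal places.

Change = (150.3 − 146.3) / 146.3 × 100
       = 4.0 / 146.3 × 100 = 2.7341%

2.73%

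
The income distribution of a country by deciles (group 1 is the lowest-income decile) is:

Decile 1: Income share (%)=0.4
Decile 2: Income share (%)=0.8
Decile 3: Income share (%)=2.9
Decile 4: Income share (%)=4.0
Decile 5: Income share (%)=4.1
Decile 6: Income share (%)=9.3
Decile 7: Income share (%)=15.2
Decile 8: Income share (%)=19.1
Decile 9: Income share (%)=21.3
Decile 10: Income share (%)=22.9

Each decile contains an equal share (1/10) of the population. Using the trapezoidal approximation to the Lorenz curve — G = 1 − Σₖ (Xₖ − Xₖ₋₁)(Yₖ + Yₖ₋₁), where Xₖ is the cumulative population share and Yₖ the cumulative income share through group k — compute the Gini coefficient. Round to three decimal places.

Cumulative income shares Yₖ: 0.0040, 0.0120, 0.0410, 0.0810, 0.1220, 0.2150, 0.3670, 0.5580, 0.7710, 1.0000
Σ (Xₖ−Xₖ₋₁)(Yₖ+Yₖ₋₁) = (1/10)(0.0040+0.0000) + (1/10)(0.0120+0.0040) + (1/10)(0.0410+0.0120) + (1/10)(0.0810+0.0410) + (1/10)(0.1220+0.0810) + (1/10)(0.2150+0.1220) + (1/10)(0.3670+0.2150) + (1/10)(0.5580+0.3670) + (1/10)(0.7710+0.5580) + (1/10)(1.0000+0.7710)
  = 0.0004 + 0.0016 + 0.0053 + 0.0122 + 0.0203 + 0.0337 + 0.0582 + 0.0925 + 0.1329 + 0.1771 = 0.5342
G = 1 − 0.5342 = 0.4658

0.466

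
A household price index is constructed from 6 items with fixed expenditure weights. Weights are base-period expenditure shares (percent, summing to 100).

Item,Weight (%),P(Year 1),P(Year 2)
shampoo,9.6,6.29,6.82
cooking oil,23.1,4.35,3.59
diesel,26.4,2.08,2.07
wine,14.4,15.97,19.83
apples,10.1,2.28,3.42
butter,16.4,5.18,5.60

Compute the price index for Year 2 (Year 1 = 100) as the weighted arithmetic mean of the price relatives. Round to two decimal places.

shampoo: 9.6 × (6.82/6.29) = 9.6 × 1.084261 = 10.4089
cooking oil: 23.1 × (3.59/4.35) = 23.1 × 0.825287 = 19.0641
diesel: 26.4 × (2.07/2.08) = 26.4 × 0.995192 = 26.2731
wine: 14.4 × (19.83/15.97) = 14.4 × 1.241703 = 17.8805
apples: 10.1 × (3.42/2.28) = 10.1 × 1.500000 = 15.1500
butter: 16.4 × (5.60/5.18) = 16.4 × 1.081081 = 17.7297
Index = Σ wᵢ·(p₁ᵢ/p₀ᵢ) = 10.4089 + 19.0641 + 26.2731 + 17.8805 + 15.1500 + 17.7297 = 106.5064

106.51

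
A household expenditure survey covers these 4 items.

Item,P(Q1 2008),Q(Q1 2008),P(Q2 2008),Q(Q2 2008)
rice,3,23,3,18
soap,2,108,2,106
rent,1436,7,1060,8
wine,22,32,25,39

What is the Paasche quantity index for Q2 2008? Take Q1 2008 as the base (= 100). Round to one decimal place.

114.3

Paasche quantity index uses current-period prices as weights.
ΣP(Q2 2008)·Q(Q2 2008) = 3×18 + 2×106 + 1060×8 + 25×39 = 54 + 212 + 8480 + 975 = 9721
ΣP(Q2 2008)·Q(Q1 2008) = 3×23 + 2×108 + 1060×7 + 25×32 = 69 + 216 + 7420 + 800 = 8505
Index = 9721 / 8505 × 100 = 114.2975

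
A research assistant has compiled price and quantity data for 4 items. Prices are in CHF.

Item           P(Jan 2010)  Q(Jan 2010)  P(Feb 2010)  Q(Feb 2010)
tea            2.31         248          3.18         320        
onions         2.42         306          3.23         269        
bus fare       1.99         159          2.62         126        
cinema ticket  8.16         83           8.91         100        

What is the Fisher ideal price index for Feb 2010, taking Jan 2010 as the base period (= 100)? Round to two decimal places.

Laspeyres component (base-period weights):
ΣP(Feb 2010)Q(Jan 2010) = 3.18×248 + 3.23×306 + 2.62×159 + 8.91×83 = 788.64 + 988.38 + 416.58 + 739.53 = 2933.13
ΣP(Jan 2010)Q(Jan 2010) = 2.31×248 + 2.42×306 + 1.99×159 + 8.16×83 = 572.88 + 740.52 + 316.41 + 677.28 = 2307.09
L = 2933.13 / 2307.09 × 100 = 127.1355
Paasche component (current-period weights):
ΣP(Feb 2010)Q(Feb 2010) = 3.18×320 + 3.23×269 + 2.62×126 + 8.91×100 = 1017.6 + 868.87 + 330.12 + 891 = 3107.59
ΣP(Jan 2010)Q(Feb 2010) = 2.31×320 + 2.42×269 + 1.99×126 + 8.16×100 = 739.2 + 650.98 + 250.74 + 816 = 2456.92
P = 3107.59 / 2456.92 × 100 = 126.4832
Fisher = √(L × P) = √(127.1355 × 126.4832) = 126.8089

126.81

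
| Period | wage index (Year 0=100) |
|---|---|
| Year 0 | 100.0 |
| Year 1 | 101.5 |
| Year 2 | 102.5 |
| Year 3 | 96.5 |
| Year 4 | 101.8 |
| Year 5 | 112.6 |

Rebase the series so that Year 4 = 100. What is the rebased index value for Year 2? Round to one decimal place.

100.7

Rebased(Year 2) = 102.5 / 101.8 × 100 = 100.6876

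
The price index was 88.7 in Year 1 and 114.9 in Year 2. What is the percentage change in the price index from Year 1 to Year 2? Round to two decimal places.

Change = (114.9 − 88.7) / 88.7 × 100
       = 26.2 / 88.7 × 100 = 29.5378%

29.54%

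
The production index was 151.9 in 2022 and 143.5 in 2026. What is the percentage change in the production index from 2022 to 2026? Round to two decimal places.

-5.53%

Change = (143.5 − 151.9) / 151.9 × 100
       = -8.4 / 151.9 × 100 = -5.5300%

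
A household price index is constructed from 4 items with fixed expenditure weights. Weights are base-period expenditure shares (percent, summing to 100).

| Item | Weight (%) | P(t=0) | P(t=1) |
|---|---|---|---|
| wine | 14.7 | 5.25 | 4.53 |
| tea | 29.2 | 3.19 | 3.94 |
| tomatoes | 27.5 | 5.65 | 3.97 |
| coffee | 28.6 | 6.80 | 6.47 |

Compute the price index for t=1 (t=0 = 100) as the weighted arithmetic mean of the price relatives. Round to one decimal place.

wine: 14.7 × (4.53/5.25) = 14.7 × 0.862857 = 12.6840
tea: 29.2 × (3.94/3.19) = 29.2 × 1.235110 = 36.0652
tomatoes: 27.5 × (3.97/5.65) = 27.5 × 0.702655 = 19.3230
coffee: 28.6 × (6.47/6.80) = 28.6 × 0.951471 = 27.2121
Index = Σ wᵢ·(p₁ᵢ/p₀ᵢ) = 12.6840 + 36.0652 + 19.3230 + 27.2121 = 95.2843

95.3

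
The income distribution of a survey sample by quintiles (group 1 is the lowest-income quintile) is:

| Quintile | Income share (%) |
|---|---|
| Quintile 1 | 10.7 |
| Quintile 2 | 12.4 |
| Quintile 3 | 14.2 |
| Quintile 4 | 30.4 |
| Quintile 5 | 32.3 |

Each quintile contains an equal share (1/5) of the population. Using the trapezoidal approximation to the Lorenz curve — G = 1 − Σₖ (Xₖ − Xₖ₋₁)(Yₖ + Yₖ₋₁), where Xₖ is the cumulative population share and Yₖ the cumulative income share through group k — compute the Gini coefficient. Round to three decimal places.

Cumulative income shares Yₖ: 0.1070, 0.2310, 0.3730, 0.6770, 1.0000
Σ (Xₖ−Xₖ₋₁)(Yₖ+Yₖ₋₁) = (1/5)(0.1070+0.0000) + (1/5)(0.2310+0.1070) + (1/5)(0.3730+0.2310) + (1/5)(0.6770+0.3730) + (1/5)(1.0000+0.6770)
  = 0.0214 + 0.0676 + 0.1208 + 0.2100 + 0.3354 = 0.7552
G = 1 − 0.7552 = 0.2448

0.245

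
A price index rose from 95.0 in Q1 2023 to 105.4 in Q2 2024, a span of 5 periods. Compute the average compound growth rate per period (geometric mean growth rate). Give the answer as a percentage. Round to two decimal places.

Growth factor = (105.4/95.0)^(1/5) = (1.109474)^(1/5) = 1.020994
Growth rate = 1.020994 − 1 = 0.020994 = 2.0994%

2.10%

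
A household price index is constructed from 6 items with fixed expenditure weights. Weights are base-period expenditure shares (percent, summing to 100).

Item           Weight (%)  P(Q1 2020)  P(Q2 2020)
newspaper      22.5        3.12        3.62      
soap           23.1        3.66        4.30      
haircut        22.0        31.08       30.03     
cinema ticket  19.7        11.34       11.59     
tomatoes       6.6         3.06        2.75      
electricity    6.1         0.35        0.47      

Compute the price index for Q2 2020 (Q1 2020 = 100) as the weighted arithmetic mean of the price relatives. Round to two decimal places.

newspaper: 22.5 × (3.62/3.12) = 22.5 × 1.160256 = 26.1058
soap: 23.1 × (4.30/3.66) = 23.1 × 1.174863 = 27.1393
haircut: 22.0 × (30.03/31.08) = 22.0 × 0.966216 = 21.2568
cinema ticket: 19.7 × (11.59/11.34) = 19.7 × 1.022046 = 20.1343
tomatoes: 6.6 × (2.75/3.06) = 6.6 × 0.898693 = 5.9314
electricity: 6.1 × (0.47/0.35) = 6.1 × 1.342857 = 8.1914
Index = Σ wᵢ·(p₁ᵢ/p₀ᵢ) = 26.1058 + 27.1393 + 21.2568 + 20.1343 + 5.9314 + 8.1914 = 108.7590

108.76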